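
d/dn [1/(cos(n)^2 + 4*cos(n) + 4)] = 2*sin(n)/(cos(n) + 2)^3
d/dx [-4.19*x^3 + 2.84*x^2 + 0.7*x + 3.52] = -12.57*x^2 + 5.68*x + 0.7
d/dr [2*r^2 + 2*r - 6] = 4*r + 2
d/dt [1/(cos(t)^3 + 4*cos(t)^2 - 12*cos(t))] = (3*sin(t) - 12*sin(t)/cos(t)^2 + 8*tan(t))/((cos(t) - 2)^2*(cos(t) + 6)^2)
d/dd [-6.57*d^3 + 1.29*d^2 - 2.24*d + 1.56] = -19.71*d^2 + 2.58*d - 2.24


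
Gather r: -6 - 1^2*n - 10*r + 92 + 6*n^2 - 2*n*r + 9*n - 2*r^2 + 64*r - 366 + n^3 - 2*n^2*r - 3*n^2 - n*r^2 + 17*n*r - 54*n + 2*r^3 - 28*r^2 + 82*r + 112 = n^3 + 3*n^2 - 46*n + 2*r^3 + r^2*(-n - 30) + r*(-2*n^2 + 15*n + 136) - 168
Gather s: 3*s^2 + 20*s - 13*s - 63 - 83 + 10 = 3*s^2 + 7*s - 136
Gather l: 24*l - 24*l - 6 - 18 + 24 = 0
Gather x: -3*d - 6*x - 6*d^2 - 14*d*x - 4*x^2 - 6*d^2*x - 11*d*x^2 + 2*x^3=-6*d^2 - 3*d + 2*x^3 + x^2*(-11*d - 4) + x*(-6*d^2 - 14*d - 6)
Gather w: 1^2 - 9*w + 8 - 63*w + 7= 16 - 72*w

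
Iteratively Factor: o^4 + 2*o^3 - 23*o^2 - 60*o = (o + 3)*(o^3 - o^2 - 20*o) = o*(o + 3)*(o^2 - o - 20) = o*(o - 5)*(o + 3)*(o + 4)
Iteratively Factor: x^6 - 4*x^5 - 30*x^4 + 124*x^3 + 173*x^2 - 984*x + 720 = (x - 3)*(x^5 - x^4 - 33*x^3 + 25*x^2 + 248*x - 240) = (x - 3)^2*(x^4 + 2*x^3 - 27*x^2 - 56*x + 80) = (x - 5)*(x - 3)^2*(x^3 + 7*x^2 + 8*x - 16) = (x - 5)*(x - 3)^2*(x + 4)*(x^2 + 3*x - 4) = (x - 5)*(x - 3)^2*(x + 4)^2*(x - 1)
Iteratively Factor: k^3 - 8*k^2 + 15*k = (k - 5)*(k^2 - 3*k) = k*(k - 5)*(k - 3)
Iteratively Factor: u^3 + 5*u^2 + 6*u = (u)*(u^2 + 5*u + 6) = u*(u + 3)*(u + 2)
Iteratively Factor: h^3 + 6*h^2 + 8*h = (h + 4)*(h^2 + 2*h) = (h + 2)*(h + 4)*(h)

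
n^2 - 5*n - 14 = (n - 7)*(n + 2)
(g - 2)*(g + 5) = g^2 + 3*g - 10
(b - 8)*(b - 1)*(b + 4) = b^3 - 5*b^2 - 28*b + 32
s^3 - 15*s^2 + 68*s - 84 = (s - 7)*(s - 6)*(s - 2)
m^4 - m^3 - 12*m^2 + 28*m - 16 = (m - 2)^2*(m - 1)*(m + 4)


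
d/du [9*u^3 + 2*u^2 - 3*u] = 27*u^2 + 4*u - 3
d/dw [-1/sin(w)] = cos(w)/sin(w)^2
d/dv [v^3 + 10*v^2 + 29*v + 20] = 3*v^2 + 20*v + 29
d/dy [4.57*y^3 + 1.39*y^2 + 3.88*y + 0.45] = 13.71*y^2 + 2.78*y + 3.88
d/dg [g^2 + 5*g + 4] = 2*g + 5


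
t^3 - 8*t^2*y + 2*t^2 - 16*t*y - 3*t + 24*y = (t - 1)*(t + 3)*(t - 8*y)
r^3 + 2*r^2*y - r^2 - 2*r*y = r*(r - 1)*(r + 2*y)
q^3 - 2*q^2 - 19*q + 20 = (q - 5)*(q - 1)*(q + 4)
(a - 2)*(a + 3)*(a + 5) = a^3 + 6*a^2 - a - 30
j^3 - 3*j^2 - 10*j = j*(j - 5)*(j + 2)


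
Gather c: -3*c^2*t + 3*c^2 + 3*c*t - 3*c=c^2*(3 - 3*t) + c*(3*t - 3)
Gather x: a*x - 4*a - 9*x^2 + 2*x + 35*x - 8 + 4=-4*a - 9*x^2 + x*(a + 37) - 4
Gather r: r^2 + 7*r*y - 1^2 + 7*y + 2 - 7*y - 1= r^2 + 7*r*y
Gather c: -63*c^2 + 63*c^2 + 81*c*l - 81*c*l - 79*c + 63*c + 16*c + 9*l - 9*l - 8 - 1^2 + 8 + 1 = 0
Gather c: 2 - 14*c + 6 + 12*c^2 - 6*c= 12*c^2 - 20*c + 8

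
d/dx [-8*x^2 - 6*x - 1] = -16*x - 6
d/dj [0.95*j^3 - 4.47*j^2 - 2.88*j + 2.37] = 2.85*j^2 - 8.94*j - 2.88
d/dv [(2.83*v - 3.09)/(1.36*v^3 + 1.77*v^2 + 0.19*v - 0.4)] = (-7.6976*v^3 + 7.5981*v^2 + 10.9386*v - 0.5449)/(1.8496*v^6 + 4.8144*v^5 + 3.6497*v^4 - 0.4154*v^3 - 1.3799*v^2 - 0.152*v + 0.16)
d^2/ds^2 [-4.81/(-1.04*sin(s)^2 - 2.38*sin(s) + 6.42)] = (-20.809984*sin(s)^4 - 35.717136*sin(s)^3 - 124.49242*sin(s)^2 - 2.06060399999999*sin(s) + 118.722344)/(1.04*sin(s)^2 + 2.38*sin(s) - 6.42)^3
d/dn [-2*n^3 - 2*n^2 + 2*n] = -6*n^2 - 4*n + 2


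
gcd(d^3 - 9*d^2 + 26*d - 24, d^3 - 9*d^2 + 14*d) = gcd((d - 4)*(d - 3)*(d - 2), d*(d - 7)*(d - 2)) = d - 2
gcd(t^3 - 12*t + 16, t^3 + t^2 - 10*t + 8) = t^2 + 2*t - 8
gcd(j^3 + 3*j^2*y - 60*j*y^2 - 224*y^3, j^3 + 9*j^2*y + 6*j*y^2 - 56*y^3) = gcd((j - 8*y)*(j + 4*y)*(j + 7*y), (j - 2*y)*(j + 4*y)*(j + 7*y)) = j^2 + 11*j*y + 28*y^2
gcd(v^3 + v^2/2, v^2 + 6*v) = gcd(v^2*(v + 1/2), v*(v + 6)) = v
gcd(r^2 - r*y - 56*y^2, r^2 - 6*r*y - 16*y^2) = -r + 8*y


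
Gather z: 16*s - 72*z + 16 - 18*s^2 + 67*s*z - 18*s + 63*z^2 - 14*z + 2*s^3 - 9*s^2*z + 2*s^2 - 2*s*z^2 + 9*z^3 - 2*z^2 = 2*s^3 - 16*s^2 - 2*s + 9*z^3 + z^2*(61 - 2*s) + z*(-9*s^2 + 67*s - 86) + 16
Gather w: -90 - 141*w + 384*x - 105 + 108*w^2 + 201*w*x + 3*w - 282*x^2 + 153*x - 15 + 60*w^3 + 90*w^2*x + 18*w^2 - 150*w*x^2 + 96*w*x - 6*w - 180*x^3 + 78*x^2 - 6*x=60*w^3 + w^2*(90*x + 126) + w*(-150*x^2 + 297*x - 144) - 180*x^3 - 204*x^2 + 531*x - 210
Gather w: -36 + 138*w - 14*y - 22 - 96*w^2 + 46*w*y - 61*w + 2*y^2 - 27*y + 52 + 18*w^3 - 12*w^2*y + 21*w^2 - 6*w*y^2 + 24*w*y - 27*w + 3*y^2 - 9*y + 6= 18*w^3 + w^2*(-12*y - 75) + w*(-6*y^2 + 70*y + 50) + 5*y^2 - 50*y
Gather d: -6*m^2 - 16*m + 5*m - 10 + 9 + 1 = -6*m^2 - 11*m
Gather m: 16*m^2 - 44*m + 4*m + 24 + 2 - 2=16*m^2 - 40*m + 24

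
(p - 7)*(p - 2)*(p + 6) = p^3 - 3*p^2 - 40*p + 84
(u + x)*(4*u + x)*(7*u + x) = 28*u^3 + 39*u^2*x + 12*u*x^2 + x^3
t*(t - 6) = t^2 - 6*t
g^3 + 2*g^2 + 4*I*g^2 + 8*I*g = g*(g + 2)*(g + 4*I)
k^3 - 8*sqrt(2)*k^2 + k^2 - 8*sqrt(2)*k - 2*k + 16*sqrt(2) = (k - 1)*(k + 2)*(k - 8*sqrt(2))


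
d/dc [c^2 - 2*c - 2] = 2*c - 2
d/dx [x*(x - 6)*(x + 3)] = 3*x^2 - 6*x - 18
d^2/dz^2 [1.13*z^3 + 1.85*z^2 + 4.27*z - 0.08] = 6.78*z + 3.7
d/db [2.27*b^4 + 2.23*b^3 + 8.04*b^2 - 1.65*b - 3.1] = 9.08*b^3 + 6.69*b^2 + 16.08*b - 1.65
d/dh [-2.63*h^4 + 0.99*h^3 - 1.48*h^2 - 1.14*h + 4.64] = -10.52*h^3 + 2.97*h^2 - 2.96*h - 1.14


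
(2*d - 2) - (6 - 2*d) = 4*d - 8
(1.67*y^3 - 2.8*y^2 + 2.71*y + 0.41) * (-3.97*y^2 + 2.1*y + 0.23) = -6.6299*y^5 + 14.623*y^4 - 16.2546*y^3 + 3.4193*y^2 + 1.4843*y + 0.0943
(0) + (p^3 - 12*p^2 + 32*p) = p^3 - 12*p^2 + 32*p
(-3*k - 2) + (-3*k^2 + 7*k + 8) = -3*k^2 + 4*k + 6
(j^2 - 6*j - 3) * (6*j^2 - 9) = 6*j^4 - 36*j^3 - 27*j^2 + 54*j + 27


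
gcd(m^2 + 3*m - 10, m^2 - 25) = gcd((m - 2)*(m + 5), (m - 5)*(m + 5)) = m + 5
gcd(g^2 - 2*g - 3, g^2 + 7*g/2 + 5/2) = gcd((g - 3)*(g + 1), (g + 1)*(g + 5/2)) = g + 1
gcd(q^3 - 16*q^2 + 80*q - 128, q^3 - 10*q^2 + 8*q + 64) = q^2 - 12*q + 32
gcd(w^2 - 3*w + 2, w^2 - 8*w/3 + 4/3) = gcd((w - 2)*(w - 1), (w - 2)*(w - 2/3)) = w - 2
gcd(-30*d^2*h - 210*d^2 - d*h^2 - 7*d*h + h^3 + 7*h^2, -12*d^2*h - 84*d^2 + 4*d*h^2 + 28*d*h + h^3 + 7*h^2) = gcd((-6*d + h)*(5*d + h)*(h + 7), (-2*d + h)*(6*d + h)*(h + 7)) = h + 7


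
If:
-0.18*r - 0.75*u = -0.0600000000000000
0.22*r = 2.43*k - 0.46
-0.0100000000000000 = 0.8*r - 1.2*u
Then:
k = 0.20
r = 0.08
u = 0.06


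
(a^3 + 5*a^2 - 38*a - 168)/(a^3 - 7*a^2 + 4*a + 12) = (a^2 + 11*a + 28)/(a^2 - a - 2)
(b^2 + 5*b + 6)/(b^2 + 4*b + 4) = (b + 3)/(b + 2)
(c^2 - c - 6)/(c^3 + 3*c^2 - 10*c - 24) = 1/(c + 4)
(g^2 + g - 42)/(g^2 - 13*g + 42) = (g + 7)/(g - 7)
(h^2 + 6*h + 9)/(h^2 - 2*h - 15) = (h + 3)/(h - 5)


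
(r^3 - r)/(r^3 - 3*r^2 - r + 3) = r/(r - 3)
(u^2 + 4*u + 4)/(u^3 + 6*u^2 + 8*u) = (u + 2)/(u*(u + 4))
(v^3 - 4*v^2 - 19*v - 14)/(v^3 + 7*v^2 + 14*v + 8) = (v - 7)/(v + 4)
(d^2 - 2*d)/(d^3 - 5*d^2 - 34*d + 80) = d/(d^2 - 3*d - 40)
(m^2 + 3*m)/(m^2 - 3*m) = (m + 3)/(m - 3)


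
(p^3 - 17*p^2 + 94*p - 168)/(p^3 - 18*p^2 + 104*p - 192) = (p - 7)/(p - 8)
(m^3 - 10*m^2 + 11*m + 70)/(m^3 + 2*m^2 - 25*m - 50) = (m - 7)/(m + 5)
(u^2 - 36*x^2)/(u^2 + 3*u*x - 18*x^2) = (-u + 6*x)/(-u + 3*x)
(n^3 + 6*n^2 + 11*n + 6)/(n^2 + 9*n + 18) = (n^2 + 3*n + 2)/(n + 6)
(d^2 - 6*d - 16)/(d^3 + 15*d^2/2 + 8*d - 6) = 2*(d - 8)/(2*d^2 + 11*d - 6)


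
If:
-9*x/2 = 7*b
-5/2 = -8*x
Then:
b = -45/224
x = 5/16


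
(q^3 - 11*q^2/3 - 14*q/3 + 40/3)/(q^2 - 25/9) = 3*(q^2 - 2*q - 8)/(3*q + 5)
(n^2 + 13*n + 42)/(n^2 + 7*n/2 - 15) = 2*(n + 7)/(2*n - 5)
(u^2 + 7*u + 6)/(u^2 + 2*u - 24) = (u + 1)/(u - 4)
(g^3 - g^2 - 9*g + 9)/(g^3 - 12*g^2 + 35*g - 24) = (g + 3)/(g - 8)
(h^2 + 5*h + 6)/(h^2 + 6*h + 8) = (h + 3)/(h + 4)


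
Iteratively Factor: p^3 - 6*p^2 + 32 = (p - 4)*(p^2 - 2*p - 8) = (p - 4)^2*(p + 2)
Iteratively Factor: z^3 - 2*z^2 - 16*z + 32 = (z - 2)*(z^2 - 16) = (z - 2)*(z + 4)*(z - 4)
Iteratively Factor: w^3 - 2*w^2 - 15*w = (w + 3)*(w^2 - 5*w) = w*(w + 3)*(w - 5)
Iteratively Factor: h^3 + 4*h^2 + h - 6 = (h + 3)*(h^2 + h - 2) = (h - 1)*(h + 3)*(h + 2)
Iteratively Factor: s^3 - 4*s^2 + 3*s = (s - 3)*(s^2 - s) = s*(s - 3)*(s - 1)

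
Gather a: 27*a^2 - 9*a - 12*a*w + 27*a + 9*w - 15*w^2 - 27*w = 27*a^2 + a*(18 - 12*w) - 15*w^2 - 18*w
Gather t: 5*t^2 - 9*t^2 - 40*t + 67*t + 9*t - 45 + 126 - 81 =-4*t^2 + 36*t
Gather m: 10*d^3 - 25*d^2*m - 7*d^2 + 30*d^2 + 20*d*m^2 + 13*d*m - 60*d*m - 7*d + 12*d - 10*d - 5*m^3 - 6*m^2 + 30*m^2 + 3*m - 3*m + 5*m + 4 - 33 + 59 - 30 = 10*d^3 + 23*d^2 - 5*d - 5*m^3 + m^2*(20*d + 24) + m*(-25*d^2 - 47*d + 5)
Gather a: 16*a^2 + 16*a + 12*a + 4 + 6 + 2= 16*a^2 + 28*a + 12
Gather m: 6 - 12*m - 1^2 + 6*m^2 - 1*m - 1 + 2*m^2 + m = 8*m^2 - 12*m + 4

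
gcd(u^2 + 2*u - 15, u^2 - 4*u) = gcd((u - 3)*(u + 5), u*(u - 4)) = 1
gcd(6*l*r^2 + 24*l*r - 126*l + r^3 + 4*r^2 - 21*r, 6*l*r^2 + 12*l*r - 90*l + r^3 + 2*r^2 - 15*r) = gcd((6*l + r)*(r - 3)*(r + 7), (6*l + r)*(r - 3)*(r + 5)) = 6*l*r - 18*l + r^2 - 3*r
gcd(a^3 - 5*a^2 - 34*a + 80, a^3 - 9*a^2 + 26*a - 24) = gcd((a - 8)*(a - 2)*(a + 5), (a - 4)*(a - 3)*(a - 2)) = a - 2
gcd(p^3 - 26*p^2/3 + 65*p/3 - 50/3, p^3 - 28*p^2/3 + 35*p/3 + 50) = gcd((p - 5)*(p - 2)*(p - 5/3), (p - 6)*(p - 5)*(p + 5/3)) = p - 5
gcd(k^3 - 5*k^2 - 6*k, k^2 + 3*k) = k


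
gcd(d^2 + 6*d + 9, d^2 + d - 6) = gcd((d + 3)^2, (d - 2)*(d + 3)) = d + 3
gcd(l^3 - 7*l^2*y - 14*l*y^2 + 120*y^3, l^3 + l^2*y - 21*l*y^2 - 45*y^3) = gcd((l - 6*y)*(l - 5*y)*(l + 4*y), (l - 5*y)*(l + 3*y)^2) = -l + 5*y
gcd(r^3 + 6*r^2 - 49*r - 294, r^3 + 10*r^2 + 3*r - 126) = r^2 + 13*r + 42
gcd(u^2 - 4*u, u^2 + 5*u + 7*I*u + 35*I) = 1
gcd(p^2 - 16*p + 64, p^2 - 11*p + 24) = p - 8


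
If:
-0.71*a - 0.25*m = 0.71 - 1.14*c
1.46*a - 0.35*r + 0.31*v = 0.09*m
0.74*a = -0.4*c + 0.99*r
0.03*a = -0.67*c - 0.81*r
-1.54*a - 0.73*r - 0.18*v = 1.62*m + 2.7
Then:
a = -0.24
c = 0.15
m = -1.45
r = -0.12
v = 0.59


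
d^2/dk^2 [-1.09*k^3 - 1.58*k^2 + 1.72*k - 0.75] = -6.54*k - 3.16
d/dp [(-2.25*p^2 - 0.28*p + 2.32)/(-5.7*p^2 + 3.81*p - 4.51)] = (-10.1685*p^2 + 46.743*p - 7.5764)/(32.49*p^4 - 43.434*p^3 + 65.9301*p^2 - 34.3662*p + 20.3401)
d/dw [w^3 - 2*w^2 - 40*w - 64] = 3*w^2 - 4*w - 40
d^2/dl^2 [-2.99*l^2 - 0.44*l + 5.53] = -5.98000000000000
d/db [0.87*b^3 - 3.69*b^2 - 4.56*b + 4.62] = 2.61*b^2 - 7.38*b - 4.56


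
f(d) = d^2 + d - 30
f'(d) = 2*d + 1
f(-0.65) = -30.23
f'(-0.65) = -0.30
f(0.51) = -29.23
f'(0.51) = 2.02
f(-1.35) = -29.53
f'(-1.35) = -1.70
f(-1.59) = -29.06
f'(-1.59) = -2.18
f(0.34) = -29.54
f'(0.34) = 1.68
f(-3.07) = -23.65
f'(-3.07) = -5.14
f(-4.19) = -16.63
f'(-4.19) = -7.38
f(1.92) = -24.39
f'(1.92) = 4.84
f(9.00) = 60.00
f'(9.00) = 19.00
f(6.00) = 12.00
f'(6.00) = 13.00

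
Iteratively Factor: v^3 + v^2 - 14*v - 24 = (v + 2)*(v^2 - v - 12) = (v - 4)*(v + 2)*(v + 3)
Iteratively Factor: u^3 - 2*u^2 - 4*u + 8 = (u + 2)*(u^2 - 4*u + 4) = (u - 2)*(u + 2)*(u - 2)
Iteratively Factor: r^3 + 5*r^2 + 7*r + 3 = (r + 3)*(r^2 + 2*r + 1) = (r + 1)*(r + 3)*(r + 1)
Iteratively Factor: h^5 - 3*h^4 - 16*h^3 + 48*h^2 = (h)*(h^4 - 3*h^3 - 16*h^2 + 48*h) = h^2*(h^3 - 3*h^2 - 16*h + 48) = h^2*(h - 3)*(h^2 - 16) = h^2*(h - 3)*(h + 4)*(h - 4)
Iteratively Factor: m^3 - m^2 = (m - 1)*(m^2) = m*(m - 1)*(m)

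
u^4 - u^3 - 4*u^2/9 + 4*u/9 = u*(u - 1)*(u - 2/3)*(u + 2/3)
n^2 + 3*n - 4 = (n - 1)*(n + 4)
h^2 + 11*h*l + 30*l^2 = (h + 5*l)*(h + 6*l)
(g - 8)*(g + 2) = g^2 - 6*g - 16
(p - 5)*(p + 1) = p^2 - 4*p - 5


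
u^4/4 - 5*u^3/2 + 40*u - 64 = (u/4 + 1)*(u - 8)*(u - 4)*(u - 2)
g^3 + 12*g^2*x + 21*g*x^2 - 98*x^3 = (g - 2*x)*(g + 7*x)^2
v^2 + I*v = v*(v + I)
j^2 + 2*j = j*(j + 2)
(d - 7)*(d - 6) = d^2 - 13*d + 42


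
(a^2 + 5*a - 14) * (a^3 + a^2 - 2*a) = a^5 + 6*a^4 - 11*a^3 - 24*a^2 + 28*a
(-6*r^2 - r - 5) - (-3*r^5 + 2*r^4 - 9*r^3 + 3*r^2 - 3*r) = 3*r^5 - 2*r^4 + 9*r^3 - 9*r^2 + 2*r - 5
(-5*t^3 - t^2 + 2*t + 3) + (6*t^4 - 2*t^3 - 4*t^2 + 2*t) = 6*t^4 - 7*t^3 - 5*t^2 + 4*t + 3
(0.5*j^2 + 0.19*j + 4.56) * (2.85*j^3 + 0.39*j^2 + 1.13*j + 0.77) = 1.425*j^5 + 0.7365*j^4 + 13.6351*j^3 + 2.3781*j^2 + 5.2991*j + 3.5112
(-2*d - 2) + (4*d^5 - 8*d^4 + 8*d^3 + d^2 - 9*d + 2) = 4*d^5 - 8*d^4 + 8*d^3 + d^2 - 11*d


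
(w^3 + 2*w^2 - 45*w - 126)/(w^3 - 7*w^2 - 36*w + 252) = (w + 3)/(w - 6)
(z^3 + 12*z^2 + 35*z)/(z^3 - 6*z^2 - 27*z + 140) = z*(z + 7)/(z^2 - 11*z + 28)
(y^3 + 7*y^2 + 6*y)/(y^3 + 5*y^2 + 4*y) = (y + 6)/(y + 4)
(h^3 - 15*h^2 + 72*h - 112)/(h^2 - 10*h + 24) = (h^2 - 11*h + 28)/(h - 6)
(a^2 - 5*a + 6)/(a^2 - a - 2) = (a - 3)/(a + 1)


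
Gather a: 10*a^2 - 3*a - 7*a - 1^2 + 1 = 10*a^2 - 10*a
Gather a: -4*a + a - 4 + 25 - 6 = 15 - 3*a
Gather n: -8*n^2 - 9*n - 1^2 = -8*n^2 - 9*n - 1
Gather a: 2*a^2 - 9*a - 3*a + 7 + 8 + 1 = 2*a^2 - 12*a + 16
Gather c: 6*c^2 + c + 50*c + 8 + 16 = 6*c^2 + 51*c + 24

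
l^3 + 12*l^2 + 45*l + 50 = (l + 2)*(l + 5)^2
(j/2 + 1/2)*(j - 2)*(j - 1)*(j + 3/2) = j^4/2 - j^3/4 - 2*j^2 + j/4 + 3/2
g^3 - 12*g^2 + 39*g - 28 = (g - 7)*(g - 4)*(g - 1)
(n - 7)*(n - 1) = n^2 - 8*n + 7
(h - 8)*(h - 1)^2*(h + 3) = h^4 - 7*h^3 - 13*h^2 + 43*h - 24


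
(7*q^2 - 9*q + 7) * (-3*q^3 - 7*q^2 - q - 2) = -21*q^5 - 22*q^4 + 35*q^3 - 54*q^2 + 11*q - 14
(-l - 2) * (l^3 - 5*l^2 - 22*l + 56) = -l^4 + 3*l^3 + 32*l^2 - 12*l - 112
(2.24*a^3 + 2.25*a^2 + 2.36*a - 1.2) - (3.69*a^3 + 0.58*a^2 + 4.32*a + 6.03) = -1.45*a^3 + 1.67*a^2 - 1.96*a - 7.23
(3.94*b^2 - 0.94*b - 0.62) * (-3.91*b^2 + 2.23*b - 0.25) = -15.4054*b^4 + 12.4616*b^3 - 0.657*b^2 - 1.1476*b + 0.155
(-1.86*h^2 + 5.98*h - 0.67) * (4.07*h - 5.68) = -7.5702*h^3 + 34.9034*h^2 - 36.6933*h + 3.8056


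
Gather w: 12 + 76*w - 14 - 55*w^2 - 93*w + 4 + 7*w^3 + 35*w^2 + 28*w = 7*w^3 - 20*w^2 + 11*w + 2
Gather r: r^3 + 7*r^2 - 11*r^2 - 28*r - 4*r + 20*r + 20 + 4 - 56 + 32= r^3 - 4*r^2 - 12*r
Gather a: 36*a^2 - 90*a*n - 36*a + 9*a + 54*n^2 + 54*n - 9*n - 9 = 36*a^2 + a*(-90*n - 27) + 54*n^2 + 45*n - 9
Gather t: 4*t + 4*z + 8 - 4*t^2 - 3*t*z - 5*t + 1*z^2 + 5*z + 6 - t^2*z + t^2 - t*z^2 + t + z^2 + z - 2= t^2*(-z - 3) + t*(-z^2 - 3*z) + 2*z^2 + 10*z + 12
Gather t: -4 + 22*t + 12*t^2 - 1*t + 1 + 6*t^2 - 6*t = 18*t^2 + 15*t - 3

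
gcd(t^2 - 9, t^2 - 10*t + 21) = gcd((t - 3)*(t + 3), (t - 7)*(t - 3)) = t - 3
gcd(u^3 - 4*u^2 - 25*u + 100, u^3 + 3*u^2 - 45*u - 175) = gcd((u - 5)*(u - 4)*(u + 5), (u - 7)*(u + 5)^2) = u + 5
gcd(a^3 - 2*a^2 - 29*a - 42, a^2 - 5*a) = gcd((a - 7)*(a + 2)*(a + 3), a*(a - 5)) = 1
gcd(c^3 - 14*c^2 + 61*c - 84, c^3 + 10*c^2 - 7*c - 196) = c - 4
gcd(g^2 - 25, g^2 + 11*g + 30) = g + 5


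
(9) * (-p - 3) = -9*p - 27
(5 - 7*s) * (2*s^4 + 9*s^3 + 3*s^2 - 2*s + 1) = -14*s^5 - 53*s^4 + 24*s^3 + 29*s^2 - 17*s + 5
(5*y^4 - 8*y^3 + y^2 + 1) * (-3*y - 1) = -15*y^5 + 19*y^4 + 5*y^3 - y^2 - 3*y - 1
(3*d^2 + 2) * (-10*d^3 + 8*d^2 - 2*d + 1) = -30*d^5 + 24*d^4 - 26*d^3 + 19*d^2 - 4*d + 2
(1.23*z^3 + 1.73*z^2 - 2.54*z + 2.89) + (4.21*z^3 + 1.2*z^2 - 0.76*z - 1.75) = 5.44*z^3 + 2.93*z^2 - 3.3*z + 1.14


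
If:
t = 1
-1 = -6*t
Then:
No Solution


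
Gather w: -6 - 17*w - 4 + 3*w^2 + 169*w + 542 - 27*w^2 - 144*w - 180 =-24*w^2 + 8*w + 352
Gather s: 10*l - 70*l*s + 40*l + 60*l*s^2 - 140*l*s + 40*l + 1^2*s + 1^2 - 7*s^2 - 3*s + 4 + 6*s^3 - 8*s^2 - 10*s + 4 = 90*l + 6*s^3 + s^2*(60*l - 15) + s*(-210*l - 12) + 9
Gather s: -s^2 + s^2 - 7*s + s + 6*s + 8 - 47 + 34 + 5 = 0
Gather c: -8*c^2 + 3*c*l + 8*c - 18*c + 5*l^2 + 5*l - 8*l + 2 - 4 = -8*c^2 + c*(3*l - 10) + 5*l^2 - 3*l - 2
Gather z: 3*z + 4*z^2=4*z^2 + 3*z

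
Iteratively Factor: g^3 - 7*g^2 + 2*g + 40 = (g + 2)*(g^2 - 9*g + 20) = (g - 4)*(g + 2)*(g - 5)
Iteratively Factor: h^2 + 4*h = (h)*(h + 4)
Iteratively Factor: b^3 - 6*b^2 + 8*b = (b - 4)*(b^2 - 2*b) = (b - 4)*(b - 2)*(b)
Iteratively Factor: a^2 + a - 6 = (a - 2)*(a + 3)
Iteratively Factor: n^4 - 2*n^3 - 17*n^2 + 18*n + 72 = (n - 3)*(n^3 + n^2 - 14*n - 24) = (n - 3)*(n + 3)*(n^2 - 2*n - 8) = (n - 3)*(n + 2)*(n + 3)*(n - 4)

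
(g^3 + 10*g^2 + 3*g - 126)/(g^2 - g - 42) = (g^2 + 4*g - 21)/(g - 7)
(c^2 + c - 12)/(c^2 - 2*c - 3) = (c + 4)/(c + 1)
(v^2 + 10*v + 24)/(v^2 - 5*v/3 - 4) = 3*(v^2 + 10*v + 24)/(3*v^2 - 5*v - 12)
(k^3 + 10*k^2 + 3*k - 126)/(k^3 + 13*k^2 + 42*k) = (k - 3)/k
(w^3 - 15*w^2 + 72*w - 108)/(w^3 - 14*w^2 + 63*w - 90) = (w - 6)/(w - 5)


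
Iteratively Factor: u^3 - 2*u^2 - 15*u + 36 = (u - 3)*(u^2 + u - 12) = (u - 3)^2*(u + 4)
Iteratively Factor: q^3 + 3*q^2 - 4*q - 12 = (q + 2)*(q^2 + q - 6) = (q - 2)*(q + 2)*(q + 3)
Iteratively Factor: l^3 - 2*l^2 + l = (l - 1)*(l^2 - l) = (l - 1)^2*(l)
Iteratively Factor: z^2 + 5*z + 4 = (z + 4)*(z + 1)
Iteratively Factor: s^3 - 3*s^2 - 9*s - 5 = (s + 1)*(s^2 - 4*s - 5) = (s + 1)^2*(s - 5)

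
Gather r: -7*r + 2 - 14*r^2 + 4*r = -14*r^2 - 3*r + 2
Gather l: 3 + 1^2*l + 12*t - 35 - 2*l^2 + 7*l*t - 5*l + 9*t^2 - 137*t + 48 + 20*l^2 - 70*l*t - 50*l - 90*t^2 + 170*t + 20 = 18*l^2 + l*(-63*t - 54) - 81*t^2 + 45*t + 36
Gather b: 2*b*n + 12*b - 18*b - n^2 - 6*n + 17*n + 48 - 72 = b*(2*n - 6) - n^2 + 11*n - 24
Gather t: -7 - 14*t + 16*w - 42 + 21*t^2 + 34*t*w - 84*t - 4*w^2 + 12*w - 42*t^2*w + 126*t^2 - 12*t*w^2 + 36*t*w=t^2*(147 - 42*w) + t*(-12*w^2 + 70*w - 98) - 4*w^2 + 28*w - 49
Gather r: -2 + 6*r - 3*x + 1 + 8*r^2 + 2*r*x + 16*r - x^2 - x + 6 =8*r^2 + r*(2*x + 22) - x^2 - 4*x + 5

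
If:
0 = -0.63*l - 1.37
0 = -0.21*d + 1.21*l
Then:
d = -12.53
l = -2.17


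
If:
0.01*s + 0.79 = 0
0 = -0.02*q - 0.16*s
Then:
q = 632.00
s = -79.00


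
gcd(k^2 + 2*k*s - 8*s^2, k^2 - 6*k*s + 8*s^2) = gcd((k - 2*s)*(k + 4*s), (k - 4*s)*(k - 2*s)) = -k + 2*s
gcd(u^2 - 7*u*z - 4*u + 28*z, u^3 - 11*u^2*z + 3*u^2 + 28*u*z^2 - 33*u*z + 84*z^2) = -u + 7*z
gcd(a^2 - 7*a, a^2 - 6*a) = a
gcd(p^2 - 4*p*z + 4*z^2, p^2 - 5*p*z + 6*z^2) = -p + 2*z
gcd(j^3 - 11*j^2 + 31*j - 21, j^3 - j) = j - 1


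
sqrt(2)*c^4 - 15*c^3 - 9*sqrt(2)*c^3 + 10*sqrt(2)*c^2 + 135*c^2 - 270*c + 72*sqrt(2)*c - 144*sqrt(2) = (c - 6)*(c - 3)*(c - 8*sqrt(2))*(sqrt(2)*c + 1)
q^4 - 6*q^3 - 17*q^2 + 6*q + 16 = (q - 8)*(q - 1)*(q + 1)*(q + 2)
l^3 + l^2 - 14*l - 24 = (l - 4)*(l + 2)*(l + 3)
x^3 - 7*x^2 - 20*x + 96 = (x - 8)*(x - 3)*(x + 4)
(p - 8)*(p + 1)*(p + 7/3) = p^3 - 14*p^2/3 - 73*p/3 - 56/3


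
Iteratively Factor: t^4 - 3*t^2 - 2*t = (t + 1)*(t^3 - t^2 - 2*t) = t*(t + 1)*(t^2 - t - 2) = t*(t + 1)^2*(t - 2)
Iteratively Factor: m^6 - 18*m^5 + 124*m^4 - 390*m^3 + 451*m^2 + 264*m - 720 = (m - 3)*(m^5 - 15*m^4 + 79*m^3 - 153*m^2 - 8*m + 240) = (m - 3)*(m + 1)*(m^4 - 16*m^3 + 95*m^2 - 248*m + 240) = (m - 4)*(m - 3)*(m + 1)*(m^3 - 12*m^2 + 47*m - 60) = (m - 4)*(m - 3)^2*(m + 1)*(m^2 - 9*m + 20) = (m - 4)^2*(m - 3)^2*(m + 1)*(m - 5)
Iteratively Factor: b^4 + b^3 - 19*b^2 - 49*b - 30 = (b + 1)*(b^3 - 19*b - 30) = (b + 1)*(b + 2)*(b^2 - 2*b - 15) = (b - 5)*(b + 1)*(b + 2)*(b + 3)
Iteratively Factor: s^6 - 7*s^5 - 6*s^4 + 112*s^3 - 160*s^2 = (s + 4)*(s^5 - 11*s^4 + 38*s^3 - 40*s^2) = s*(s + 4)*(s^4 - 11*s^3 + 38*s^2 - 40*s) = s^2*(s + 4)*(s^3 - 11*s^2 + 38*s - 40) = s^2*(s - 2)*(s + 4)*(s^2 - 9*s + 20) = s^2*(s - 5)*(s - 2)*(s + 4)*(s - 4)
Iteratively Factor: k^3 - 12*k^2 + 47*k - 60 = (k - 3)*(k^2 - 9*k + 20) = (k - 4)*(k - 3)*(k - 5)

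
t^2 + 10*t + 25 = (t + 5)^2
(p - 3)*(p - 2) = p^2 - 5*p + 6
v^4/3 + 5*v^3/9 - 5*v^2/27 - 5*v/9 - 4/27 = (v/3 + 1/3)*(v - 1)*(v + 1/3)*(v + 4/3)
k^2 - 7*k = k*(k - 7)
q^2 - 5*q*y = q*(q - 5*y)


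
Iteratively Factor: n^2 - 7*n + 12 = (n - 4)*(n - 3)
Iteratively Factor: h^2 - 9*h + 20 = (h - 4)*(h - 5)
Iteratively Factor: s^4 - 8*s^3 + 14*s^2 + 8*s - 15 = (s - 5)*(s^3 - 3*s^2 - s + 3) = (s - 5)*(s - 3)*(s^2 - 1) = (s - 5)*(s - 3)*(s + 1)*(s - 1)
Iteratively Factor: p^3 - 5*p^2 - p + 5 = (p + 1)*(p^2 - 6*p + 5) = (p - 5)*(p + 1)*(p - 1)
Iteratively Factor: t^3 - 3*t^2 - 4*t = (t - 4)*(t^2 + t) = (t - 4)*(t + 1)*(t)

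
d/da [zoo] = 0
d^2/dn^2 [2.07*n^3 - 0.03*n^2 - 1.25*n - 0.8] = 12.42*n - 0.06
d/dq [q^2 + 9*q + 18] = 2*q + 9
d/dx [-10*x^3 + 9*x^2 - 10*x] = -30*x^2 + 18*x - 10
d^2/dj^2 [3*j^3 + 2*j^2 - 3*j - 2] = 18*j + 4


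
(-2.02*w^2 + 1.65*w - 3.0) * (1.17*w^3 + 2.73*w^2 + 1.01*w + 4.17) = -2.3634*w^5 - 3.5841*w^4 - 1.0457*w^3 - 14.9469*w^2 + 3.8505*w - 12.51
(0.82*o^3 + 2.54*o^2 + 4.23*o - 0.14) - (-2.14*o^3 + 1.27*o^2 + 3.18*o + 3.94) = 2.96*o^3 + 1.27*o^2 + 1.05*o - 4.08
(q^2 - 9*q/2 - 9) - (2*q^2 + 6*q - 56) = -q^2 - 21*q/2 + 47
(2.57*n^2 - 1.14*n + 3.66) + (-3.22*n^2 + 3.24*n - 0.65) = -0.65*n^2 + 2.1*n + 3.01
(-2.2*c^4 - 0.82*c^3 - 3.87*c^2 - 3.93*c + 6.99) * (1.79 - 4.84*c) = 10.648*c^5 + 0.0307999999999988*c^4 + 17.263*c^3 + 12.0939*c^2 - 40.8663*c + 12.5121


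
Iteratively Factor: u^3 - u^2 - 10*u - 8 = (u - 4)*(u^2 + 3*u + 2) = (u - 4)*(u + 1)*(u + 2)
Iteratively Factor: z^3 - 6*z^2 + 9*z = (z)*(z^2 - 6*z + 9) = z*(z - 3)*(z - 3)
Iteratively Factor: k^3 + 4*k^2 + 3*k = (k)*(k^2 + 4*k + 3) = k*(k + 1)*(k + 3)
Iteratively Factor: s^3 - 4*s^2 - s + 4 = (s + 1)*(s^2 - 5*s + 4) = (s - 4)*(s + 1)*(s - 1)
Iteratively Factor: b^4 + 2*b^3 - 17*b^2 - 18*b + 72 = (b + 4)*(b^3 - 2*b^2 - 9*b + 18) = (b - 2)*(b + 4)*(b^2 - 9) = (b - 3)*(b - 2)*(b + 4)*(b + 3)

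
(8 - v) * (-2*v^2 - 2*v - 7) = 2*v^3 - 14*v^2 - 9*v - 56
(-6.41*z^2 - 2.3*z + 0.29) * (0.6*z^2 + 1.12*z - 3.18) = -3.846*z^4 - 8.5592*z^3 + 17.9818*z^2 + 7.6388*z - 0.9222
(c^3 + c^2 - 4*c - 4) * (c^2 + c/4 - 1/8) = c^5 + 5*c^4/4 - 31*c^3/8 - 41*c^2/8 - c/2 + 1/2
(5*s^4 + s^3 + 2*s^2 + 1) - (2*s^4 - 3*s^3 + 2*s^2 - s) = 3*s^4 + 4*s^3 + s + 1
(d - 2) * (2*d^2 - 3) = 2*d^3 - 4*d^2 - 3*d + 6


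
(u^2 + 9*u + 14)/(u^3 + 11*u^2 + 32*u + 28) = 1/(u + 2)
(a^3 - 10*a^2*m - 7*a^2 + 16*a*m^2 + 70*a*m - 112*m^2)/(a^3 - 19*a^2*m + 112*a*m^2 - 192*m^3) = (a^2 - 2*a*m - 7*a + 14*m)/(a^2 - 11*a*m + 24*m^2)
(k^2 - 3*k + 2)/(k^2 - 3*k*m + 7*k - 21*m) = (k^2 - 3*k + 2)/(k^2 - 3*k*m + 7*k - 21*m)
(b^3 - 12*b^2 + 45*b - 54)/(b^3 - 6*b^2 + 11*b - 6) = (b^2 - 9*b + 18)/(b^2 - 3*b + 2)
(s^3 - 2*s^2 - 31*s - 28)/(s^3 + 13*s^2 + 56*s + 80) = (s^2 - 6*s - 7)/(s^2 + 9*s + 20)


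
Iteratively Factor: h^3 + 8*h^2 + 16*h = (h + 4)*(h^2 + 4*h) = (h + 4)^2*(h)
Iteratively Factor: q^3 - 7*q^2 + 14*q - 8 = (q - 4)*(q^2 - 3*q + 2) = (q - 4)*(q - 2)*(q - 1)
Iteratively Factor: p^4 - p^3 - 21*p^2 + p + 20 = (p + 4)*(p^3 - 5*p^2 - p + 5) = (p - 1)*(p + 4)*(p^2 - 4*p - 5) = (p - 5)*(p - 1)*(p + 4)*(p + 1)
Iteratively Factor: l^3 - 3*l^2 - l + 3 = (l + 1)*(l^2 - 4*l + 3) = (l - 1)*(l + 1)*(l - 3)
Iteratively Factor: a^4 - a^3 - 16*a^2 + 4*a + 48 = (a + 3)*(a^3 - 4*a^2 - 4*a + 16) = (a + 2)*(a + 3)*(a^2 - 6*a + 8) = (a - 2)*(a + 2)*(a + 3)*(a - 4)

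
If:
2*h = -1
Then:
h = -1/2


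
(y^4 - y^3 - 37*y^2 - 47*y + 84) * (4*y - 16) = 4*y^5 - 20*y^4 - 132*y^3 + 404*y^2 + 1088*y - 1344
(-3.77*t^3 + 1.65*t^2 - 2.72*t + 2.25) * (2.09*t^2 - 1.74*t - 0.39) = -7.8793*t^5 + 10.0083*t^4 - 7.0855*t^3 + 8.7918*t^2 - 2.8542*t - 0.8775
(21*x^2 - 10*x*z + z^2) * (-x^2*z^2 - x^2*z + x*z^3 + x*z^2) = -21*x^4*z^2 - 21*x^4*z + 31*x^3*z^3 + 31*x^3*z^2 - 11*x^2*z^4 - 11*x^2*z^3 + x*z^5 + x*z^4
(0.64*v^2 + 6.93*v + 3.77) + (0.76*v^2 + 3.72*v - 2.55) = 1.4*v^2 + 10.65*v + 1.22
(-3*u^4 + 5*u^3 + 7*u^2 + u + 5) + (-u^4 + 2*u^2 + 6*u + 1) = -4*u^4 + 5*u^3 + 9*u^2 + 7*u + 6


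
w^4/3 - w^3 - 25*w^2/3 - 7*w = w*(w/3 + 1)*(w - 7)*(w + 1)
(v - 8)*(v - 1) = v^2 - 9*v + 8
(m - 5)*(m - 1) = m^2 - 6*m + 5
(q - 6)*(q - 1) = q^2 - 7*q + 6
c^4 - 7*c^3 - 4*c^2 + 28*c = c*(c - 7)*(c - 2)*(c + 2)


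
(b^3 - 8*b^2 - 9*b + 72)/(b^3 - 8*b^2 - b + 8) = (b^2 - 9)/(b^2 - 1)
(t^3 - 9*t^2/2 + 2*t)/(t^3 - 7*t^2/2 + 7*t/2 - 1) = t*(t - 4)/(t^2 - 3*t + 2)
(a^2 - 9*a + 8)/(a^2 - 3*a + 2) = (a - 8)/(a - 2)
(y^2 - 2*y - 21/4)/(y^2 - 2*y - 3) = (-y^2 + 2*y + 21/4)/(-y^2 + 2*y + 3)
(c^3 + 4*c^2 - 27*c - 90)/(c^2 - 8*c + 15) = (c^2 + 9*c + 18)/(c - 3)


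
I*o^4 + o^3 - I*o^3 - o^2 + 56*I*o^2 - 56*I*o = o*(o - 8*I)*(o + 7*I)*(I*o - I)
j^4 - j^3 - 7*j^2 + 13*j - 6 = (j - 2)*(j - 1)^2*(j + 3)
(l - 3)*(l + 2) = l^2 - l - 6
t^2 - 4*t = t*(t - 4)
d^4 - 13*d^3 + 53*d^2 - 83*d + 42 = (d - 7)*(d - 3)*(d - 2)*(d - 1)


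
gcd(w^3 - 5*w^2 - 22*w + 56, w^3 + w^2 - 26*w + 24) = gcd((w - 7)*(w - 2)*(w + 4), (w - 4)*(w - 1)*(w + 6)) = 1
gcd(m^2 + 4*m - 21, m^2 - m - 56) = m + 7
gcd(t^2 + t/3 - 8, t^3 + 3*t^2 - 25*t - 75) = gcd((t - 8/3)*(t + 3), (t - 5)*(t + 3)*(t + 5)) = t + 3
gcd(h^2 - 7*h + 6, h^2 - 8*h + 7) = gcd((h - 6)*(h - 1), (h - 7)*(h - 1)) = h - 1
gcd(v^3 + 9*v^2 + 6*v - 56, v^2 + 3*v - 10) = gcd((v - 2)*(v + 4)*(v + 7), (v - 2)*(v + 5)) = v - 2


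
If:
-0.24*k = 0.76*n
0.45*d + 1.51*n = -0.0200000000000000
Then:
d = -3.35555555555556*n - 0.0444444444444444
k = -3.16666666666667*n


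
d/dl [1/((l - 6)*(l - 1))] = (7 - 2*l)/(l^4 - 14*l^3 + 61*l^2 - 84*l + 36)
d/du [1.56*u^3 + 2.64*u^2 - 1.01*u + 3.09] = 4.68*u^2 + 5.28*u - 1.01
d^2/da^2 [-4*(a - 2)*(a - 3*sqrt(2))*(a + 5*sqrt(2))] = -24*a - 16*sqrt(2) + 16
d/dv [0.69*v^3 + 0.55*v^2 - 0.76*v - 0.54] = 2.07*v^2 + 1.1*v - 0.76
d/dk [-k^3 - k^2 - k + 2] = -3*k^2 - 2*k - 1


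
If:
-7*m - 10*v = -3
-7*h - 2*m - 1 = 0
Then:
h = 20*v/49 - 13/49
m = 3/7 - 10*v/7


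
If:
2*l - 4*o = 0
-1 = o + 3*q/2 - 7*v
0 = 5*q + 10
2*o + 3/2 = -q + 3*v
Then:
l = -5/11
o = -5/22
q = -2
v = -7/22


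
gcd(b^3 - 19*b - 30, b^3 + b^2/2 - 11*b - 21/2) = b + 3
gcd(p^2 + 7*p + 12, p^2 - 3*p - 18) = p + 3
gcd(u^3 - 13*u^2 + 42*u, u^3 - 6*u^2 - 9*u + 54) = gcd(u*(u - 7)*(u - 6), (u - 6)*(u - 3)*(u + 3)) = u - 6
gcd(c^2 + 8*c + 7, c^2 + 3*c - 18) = 1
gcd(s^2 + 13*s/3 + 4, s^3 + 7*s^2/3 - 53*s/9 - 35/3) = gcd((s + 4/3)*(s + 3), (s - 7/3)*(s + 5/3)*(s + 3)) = s + 3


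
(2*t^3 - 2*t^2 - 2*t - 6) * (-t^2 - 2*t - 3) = -2*t^5 - 2*t^4 + 16*t^2 + 18*t + 18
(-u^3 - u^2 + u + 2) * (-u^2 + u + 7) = u^5 - 9*u^3 - 8*u^2 + 9*u + 14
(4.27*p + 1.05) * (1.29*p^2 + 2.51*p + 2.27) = 5.5083*p^3 + 12.0722*p^2 + 12.3284*p + 2.3835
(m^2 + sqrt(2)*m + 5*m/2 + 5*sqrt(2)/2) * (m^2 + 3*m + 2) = m^4 + sqrt(2)*m^3 + 11*m^3/2 + 11*sqrt(2)*m^2/2 + 19*m^2/2 + 5*m + 19*sqrt(2)*m/2 + 5*sqrt(2)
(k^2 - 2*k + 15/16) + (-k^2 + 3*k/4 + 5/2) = 55/16 - 5*k/4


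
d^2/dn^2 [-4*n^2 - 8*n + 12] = -8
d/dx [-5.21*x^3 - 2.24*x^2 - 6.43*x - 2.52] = -15.63*x^2 - 4.48*x - 6.43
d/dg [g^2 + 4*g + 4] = 2*g + 4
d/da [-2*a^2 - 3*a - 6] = -4*a - 3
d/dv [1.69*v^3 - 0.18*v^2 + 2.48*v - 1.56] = 5.07*v^2 - 0.36*v + 2.48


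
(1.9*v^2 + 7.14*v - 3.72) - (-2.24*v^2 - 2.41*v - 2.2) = 4.14*v^2 + 9.55*v - 1.52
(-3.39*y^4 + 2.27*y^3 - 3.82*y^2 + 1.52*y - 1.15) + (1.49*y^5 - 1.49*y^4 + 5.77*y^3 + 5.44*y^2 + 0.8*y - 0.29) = 1.49*y^5 - 4.88*y^4 + 8.04*y^3 + 1.62*y^2 + 2.32*y - 1.44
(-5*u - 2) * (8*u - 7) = -40*u^2 + 19*u + 14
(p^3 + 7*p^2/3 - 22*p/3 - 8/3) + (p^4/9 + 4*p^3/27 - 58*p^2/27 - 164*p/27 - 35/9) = p^4/9 + 31*p^3/27 + 5*p^2/27 - 362*p/27 - 59/9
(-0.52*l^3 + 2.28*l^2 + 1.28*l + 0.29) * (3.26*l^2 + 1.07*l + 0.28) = -1.6952*l^5 + 6.8764*l^4 + 6.4668*l^3 + 2.9534*l^2 + 0.6687*l + 0.0812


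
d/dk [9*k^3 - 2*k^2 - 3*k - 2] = 27*k^2 - 4*k - 3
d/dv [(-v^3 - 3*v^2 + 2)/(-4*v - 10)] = (4*v^3 + 21*v^2 + 30*v + 4)/(2*(4*v^2 + 20*v + 25))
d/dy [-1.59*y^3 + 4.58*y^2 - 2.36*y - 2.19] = -4.77*y^2 + 9.16*y - 2.36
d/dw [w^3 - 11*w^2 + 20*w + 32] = 3*w^2 - 22*w + 20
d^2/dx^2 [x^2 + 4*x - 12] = 2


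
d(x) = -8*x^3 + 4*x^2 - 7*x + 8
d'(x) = -24*x^2 + 8*x - 7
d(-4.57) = 887.08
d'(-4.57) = -544.80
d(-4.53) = 865.47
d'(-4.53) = -535.74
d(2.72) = -142.44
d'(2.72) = -162.80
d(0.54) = 4.13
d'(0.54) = -9.68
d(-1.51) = 55.23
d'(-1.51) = -73.80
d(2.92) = -177.51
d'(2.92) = -188.27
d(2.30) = -84.28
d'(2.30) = -115.56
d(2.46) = -104.11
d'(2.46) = -132.56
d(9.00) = -5563.00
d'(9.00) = -1879.00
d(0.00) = 8.00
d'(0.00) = -7.00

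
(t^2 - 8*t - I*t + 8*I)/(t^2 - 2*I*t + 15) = (t^2 - 8*t - I*t + 8*I)/(t^2 - 2*I*t + 15)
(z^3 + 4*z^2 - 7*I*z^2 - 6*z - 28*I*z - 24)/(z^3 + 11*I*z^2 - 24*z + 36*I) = (z^2 + z*(4 - 6*I) - 24*I)/(z^2 + 12*I*z - 36)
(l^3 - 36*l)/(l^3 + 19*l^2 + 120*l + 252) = l*(l - 6)/(l^2 + 13*l + 42)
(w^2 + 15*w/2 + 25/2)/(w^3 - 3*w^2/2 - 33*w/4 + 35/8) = 4*(w + 5)/(4*w^2 - 16*w + 7)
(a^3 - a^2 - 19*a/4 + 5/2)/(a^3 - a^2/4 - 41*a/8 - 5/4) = 2*(2*a - 1)/(4*a + 1)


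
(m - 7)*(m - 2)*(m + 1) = m^3 - 8*m^2 + 5*m + 14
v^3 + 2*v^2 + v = v*(v + 1)^2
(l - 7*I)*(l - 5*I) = l^2 - 12*I*l - 35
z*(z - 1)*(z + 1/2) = z^3 - z^2/2 - z/2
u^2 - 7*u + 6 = (u - 6)*(u - 1)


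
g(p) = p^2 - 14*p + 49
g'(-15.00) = -44.00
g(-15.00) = 484.00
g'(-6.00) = -26.00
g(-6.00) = 169.00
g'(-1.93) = -17.86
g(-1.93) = 79.74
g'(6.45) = -1.10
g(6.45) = 0.30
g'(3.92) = -6.16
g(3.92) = 9.49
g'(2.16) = -9.68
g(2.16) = 23.43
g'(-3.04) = -20.08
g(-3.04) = 100.80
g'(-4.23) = -22.46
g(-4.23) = 126.11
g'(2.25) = -9.50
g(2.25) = 22.56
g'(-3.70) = -21.40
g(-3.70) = 114.49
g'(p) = 2*p - 14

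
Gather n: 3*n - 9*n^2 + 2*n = -9*n^2 + 5*n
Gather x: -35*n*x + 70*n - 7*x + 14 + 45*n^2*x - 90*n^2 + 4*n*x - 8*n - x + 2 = -90*n^2 + 62*n + x*(45*n^2 - 31*n - 8) + 16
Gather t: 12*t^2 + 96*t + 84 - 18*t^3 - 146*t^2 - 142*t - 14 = -18*t^3 - 134*t^2 - 46*t + 70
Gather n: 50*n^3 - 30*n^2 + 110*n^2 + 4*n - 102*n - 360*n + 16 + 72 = 50*n^3 + 80*n^2 - 458*n + 88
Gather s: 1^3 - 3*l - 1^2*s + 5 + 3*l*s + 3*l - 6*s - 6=s*(3*l - 7)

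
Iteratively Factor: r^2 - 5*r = (r - 5)*(r)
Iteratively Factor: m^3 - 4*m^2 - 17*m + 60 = (m - 5)*(m^2 + m - 12) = (m - 5)*(m + 4)*(m - 3)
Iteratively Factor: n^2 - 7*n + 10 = (n - 5)*(n - 2)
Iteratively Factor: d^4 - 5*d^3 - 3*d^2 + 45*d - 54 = (d - 2)*(d^3 - 3*d^2 - 9*d + 27) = (d - 3)*(d - 2)*(d^2 - 9) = (d - 3)*(d - 2)*(d + 3)*(d - 3)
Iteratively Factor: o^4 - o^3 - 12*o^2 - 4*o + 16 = (o + 2)*(o^3 - 3*o^2 - 6*o + 8) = (o - 4)*(o + 2)*(o^2 + o - 2) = (o - 4)*(o + 2)^2*(o - 1)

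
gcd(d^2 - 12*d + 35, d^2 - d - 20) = d - 5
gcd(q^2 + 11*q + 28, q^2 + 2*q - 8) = q + 4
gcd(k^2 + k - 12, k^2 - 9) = k - 3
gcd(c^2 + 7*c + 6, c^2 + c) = c + 1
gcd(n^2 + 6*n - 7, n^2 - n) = n - 1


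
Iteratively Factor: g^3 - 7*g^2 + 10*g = (g - 5)*(g^2 - 2*g) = g*(g - 5)*(g - 2)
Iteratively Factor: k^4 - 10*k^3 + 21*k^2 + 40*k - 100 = (k - 2)*(k^3 - 8*k^2 + 5*k + 50) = (k - 2)*(k + 2)*(k^2 - 10*k + 25) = (k - 5)*(k - 2)*(k + 2)*(k - 5)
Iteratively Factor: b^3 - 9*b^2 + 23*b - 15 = (b - 1)*(b^2 - 8*b + 15) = (b - 5)*(b - 1)*(b - 3)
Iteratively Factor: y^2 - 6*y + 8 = (y - 2)*(y - 4)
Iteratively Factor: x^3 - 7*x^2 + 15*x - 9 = (x - 3)*(x^2 - 4*x + 3) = (x - 3)^2*(x - 1)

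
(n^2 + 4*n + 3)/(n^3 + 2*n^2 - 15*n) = (n^2 + 4*n + 3)/(n*(n^2 + 2*n - 15))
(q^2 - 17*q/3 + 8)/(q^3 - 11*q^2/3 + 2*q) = (3*q - 8)/(q*(3*q - 2))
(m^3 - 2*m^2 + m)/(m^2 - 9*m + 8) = m*(m - 1)/(m - 8)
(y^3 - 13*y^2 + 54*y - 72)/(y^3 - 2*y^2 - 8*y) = (y^2 - 9*y + 18)/(y*(y + 2))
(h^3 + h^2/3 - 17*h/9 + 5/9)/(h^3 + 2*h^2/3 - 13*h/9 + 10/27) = 3*(h - 1)/(3*h - 2)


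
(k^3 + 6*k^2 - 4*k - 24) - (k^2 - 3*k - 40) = k^3 + 5*k^2 - k + 16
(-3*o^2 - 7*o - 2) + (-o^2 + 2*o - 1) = -4*o^2 - 5*o - 3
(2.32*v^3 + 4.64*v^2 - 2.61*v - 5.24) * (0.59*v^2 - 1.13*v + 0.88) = 1.3688*v^5 + 0.116*v^4 - 4.7415*v^3 + 3.9409*v^2 + 3.6244*v - 4.6112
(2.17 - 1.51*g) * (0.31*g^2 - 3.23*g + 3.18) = -0.4681*g^3 + 5.55*g^2 - 11.8109*g + 6.9006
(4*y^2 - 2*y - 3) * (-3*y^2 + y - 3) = -12*y^4 + 10*y^3 - 5*y^2 + 3*y + 9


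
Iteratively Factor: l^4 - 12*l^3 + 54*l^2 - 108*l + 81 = (l - 3)*(l^3 - 9*l^2 + 27*l - 27) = (l - 3)^2*(l^2 - 6*l + 9) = (l - 3)^3*(l - 3)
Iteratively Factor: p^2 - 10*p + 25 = (p - 5)*(p - 5)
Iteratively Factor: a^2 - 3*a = (a - 3)*(a)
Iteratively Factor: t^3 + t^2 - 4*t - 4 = (t + 2)*(t^2 - t - 2) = (t - 2)*(t + 2)*(t + 1)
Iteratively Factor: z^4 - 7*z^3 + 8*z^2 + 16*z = (z + 1)*(z^3 - 8*z^2 + 16*z) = (z - 4)*(z + 1)*(z^2 - 4*z) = z*(z - 4)*(z + 1)*(z - 4)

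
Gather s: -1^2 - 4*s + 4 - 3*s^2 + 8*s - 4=-3*s^2 + 4*s - 1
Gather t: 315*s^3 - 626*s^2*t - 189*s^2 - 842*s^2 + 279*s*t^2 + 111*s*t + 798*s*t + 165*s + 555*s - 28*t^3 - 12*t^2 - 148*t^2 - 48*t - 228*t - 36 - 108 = 315*s^3 - 1031*s^2 + 720*s - 28*t^3 + t^2*(279*s - 160) + t*(-626*s^2 + 909*s - 276) - 144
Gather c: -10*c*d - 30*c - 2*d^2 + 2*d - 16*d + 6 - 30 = c*(-10*d - 30) - 2*d^2 - 14*d - 24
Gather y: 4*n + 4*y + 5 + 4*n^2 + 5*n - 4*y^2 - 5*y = 4*n^2 + 9*n - 4*y^2 - y + 5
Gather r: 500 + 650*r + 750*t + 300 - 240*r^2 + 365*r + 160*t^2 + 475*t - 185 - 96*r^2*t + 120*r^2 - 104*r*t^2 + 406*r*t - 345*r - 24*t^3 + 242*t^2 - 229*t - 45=r^2*(-96*t - 120) + r*(-104*t^2 + 406*t + 670) - 24*t^3 + 402*t^2 + 996*t + 570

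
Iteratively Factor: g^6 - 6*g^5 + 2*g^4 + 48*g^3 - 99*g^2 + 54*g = (g - 2)*(g^5 - 4*g^4 - 6*g^3 + 36*g^2 - 27*g) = (g - 3)*(g - 2)*(g^4 - g^3 - 9*g^2 + 9*g) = (g - 3)*(g - 2)*(g + 3)*(g^3 - 4*g^2 + 3*g) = (g - 3)*(g - 2)*(g - 1)*(g + 3)*(g^2 - 3*g) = g*(g - 3)*(g - 2)*(g - 1)*(g + 3)*(g - 3)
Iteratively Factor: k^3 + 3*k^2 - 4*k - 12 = (k + 3)*(k^2 - 4) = (k - 2)*(k + 3)*(k + 2)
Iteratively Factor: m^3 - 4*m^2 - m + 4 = (m + 1)*(m^2 - 5*m + 4) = (m - 4)*(m + 1)*(m - 1)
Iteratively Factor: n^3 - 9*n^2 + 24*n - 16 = (n - 4)*(n^2 - 5*n + 4) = (n - 4)^2*(n - 1)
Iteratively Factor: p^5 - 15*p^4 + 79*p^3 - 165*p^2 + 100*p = (p - 4)*(p^4 - 11*p^3 + 35*p^2 - 25*p) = (p - 5)*(p - 4)*(p^3 - 6*p^2 + 5*p) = p*(p - 5)*(p - 4)*(p^2 - 6*p + 5) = p*(p - 5)*(p - 4)*(p - 1)*(p - 5)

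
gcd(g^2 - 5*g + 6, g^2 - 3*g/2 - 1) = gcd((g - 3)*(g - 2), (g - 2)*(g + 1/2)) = g - 2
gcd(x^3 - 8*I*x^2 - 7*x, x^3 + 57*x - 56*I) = x^2 - 8*I*x - 7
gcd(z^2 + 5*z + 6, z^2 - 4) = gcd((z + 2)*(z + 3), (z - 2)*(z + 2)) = z + 2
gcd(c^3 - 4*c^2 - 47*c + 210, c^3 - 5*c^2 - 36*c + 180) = c^2 - 11*c + 30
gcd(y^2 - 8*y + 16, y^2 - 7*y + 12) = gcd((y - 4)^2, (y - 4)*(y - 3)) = y - 4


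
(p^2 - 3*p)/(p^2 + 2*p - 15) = p/(p + 5)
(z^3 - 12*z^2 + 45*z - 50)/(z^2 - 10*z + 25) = z - 2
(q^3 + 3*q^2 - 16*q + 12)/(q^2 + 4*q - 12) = q - 1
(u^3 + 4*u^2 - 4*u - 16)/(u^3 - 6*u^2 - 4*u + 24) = (u + 4)/(u - 6)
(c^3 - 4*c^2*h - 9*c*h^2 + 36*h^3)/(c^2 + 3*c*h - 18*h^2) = (c^2 - c*h - 12*h^2)/(c + 6*h)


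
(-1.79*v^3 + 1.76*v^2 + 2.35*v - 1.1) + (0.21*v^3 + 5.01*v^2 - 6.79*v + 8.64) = -1.58*v^3 + 6.77*v^2 - 4.44*v + 7.54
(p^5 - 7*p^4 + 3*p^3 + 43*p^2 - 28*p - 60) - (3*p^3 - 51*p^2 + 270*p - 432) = p^5 - 7*p^4 + 94*p^2 - 298*p + 372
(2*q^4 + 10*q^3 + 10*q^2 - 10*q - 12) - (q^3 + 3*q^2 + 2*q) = 2*q^4 + 9*q^3 + 7*q^2 - 12*q - 12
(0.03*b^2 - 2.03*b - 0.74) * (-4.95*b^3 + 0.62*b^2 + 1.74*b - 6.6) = -0.1485*b^5 + 10.0671*b^4 + 2.4566*b^3 - 4.189*b^2 + 12.1104*b + 4.884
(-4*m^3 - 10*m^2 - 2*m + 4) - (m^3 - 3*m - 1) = -5*m^3 - 10*m^2 + m + 5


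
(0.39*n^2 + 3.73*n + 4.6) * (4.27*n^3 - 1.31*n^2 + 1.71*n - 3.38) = 1.6653*n^5 + 15.4162*n^4 + 15.4226*n^3 - 0.9659*n^2 - 4.7414*n - 15.548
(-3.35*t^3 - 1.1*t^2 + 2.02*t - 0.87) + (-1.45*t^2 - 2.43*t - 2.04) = -3.35*t^3 - 2.55*t^2 - 0.41*t - 2.91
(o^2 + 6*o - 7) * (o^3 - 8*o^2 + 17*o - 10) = o^5 - 2*o^4 - 38*o^3 + 148*o^2 - 179*o + 70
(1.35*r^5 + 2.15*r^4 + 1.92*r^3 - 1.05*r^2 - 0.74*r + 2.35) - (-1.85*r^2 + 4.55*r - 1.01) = 1.35*r^5 + 2.15*r^4 + 1.92*r^3 + 0.8*r^2 - 5.29*r + 3.36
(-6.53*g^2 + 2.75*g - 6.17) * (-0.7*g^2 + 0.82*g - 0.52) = 4.571*g^4 - 7.2796*g^3 + 9.9696*g^2 - 6.4894*g + 3.2084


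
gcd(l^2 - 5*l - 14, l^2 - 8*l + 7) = l - 7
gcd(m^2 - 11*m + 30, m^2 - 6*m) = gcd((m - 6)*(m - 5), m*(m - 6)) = m - 6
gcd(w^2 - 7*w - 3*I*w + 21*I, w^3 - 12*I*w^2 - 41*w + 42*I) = w - 3*I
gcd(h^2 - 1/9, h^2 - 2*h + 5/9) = h - 1/3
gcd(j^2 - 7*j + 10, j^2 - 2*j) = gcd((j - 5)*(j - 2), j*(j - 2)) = j - 2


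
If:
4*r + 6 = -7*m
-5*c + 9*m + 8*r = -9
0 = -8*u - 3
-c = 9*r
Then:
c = 81/335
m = -282/335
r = -9/335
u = -3/8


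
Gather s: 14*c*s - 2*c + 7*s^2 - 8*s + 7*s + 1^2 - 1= -2*c + 7*s^2 + s*(14*c - 1)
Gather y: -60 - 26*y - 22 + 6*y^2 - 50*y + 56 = 6*y^2 - 76*y - 26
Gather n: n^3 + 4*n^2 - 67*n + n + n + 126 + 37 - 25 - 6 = n^3 + 4*n^2 - 65*n + 132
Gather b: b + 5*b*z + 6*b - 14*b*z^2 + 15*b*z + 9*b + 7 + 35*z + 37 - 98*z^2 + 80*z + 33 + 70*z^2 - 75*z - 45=b*(-14*z^2 + 20*z + 16) - 28*z^2 + 40*z + 32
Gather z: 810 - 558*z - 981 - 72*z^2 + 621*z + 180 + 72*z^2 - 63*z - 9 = 0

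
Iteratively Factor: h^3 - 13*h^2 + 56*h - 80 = (h - 4)*(h^2 - 9*h + 20) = (h - 4)^2*(h - 5)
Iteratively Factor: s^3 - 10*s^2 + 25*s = (s)*(s^2 - 10*s + 25) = s*(s - 5)*(s - 5)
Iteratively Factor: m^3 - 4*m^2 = (m)*(m^2 - 4*m) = m*(m - 4)*(m)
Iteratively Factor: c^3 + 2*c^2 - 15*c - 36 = (c + 3)*(c^2 - c - 12) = (c + 3)^2*(c - 4)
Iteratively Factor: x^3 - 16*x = (x - 4)*(x^2 + 4*x) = x*(x - 4)*(x + 4)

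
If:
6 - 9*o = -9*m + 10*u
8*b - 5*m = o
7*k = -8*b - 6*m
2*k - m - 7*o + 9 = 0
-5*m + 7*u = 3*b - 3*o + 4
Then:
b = 5381/3090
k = -6869/1545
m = 2951/1030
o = -1217/3090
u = 3639/1030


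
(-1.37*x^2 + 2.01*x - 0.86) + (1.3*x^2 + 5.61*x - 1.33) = -0.0700000000000001*x^2 + 7.62*x - 2.19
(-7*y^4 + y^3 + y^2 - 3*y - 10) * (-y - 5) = 7*y^5 + 34*y^4 - 6*y^3 - 2*y^2 + 25*y + 50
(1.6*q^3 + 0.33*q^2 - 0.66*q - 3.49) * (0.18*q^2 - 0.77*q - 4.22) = 0.288*q^5 - 1.1726*q^4 - 7.1249*q^3 - 1.5126*q^2 + 5.4725*q + 14.7278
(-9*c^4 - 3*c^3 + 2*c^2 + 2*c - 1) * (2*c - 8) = -18*c^5 + 66*c^4 + 28*c^3 - 12*c^2 - 18*c + 8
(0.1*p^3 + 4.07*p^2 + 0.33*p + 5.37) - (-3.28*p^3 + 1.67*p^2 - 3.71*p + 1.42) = 3.38*p^3 + 2.4*p^2 + 4.04*p + 3.95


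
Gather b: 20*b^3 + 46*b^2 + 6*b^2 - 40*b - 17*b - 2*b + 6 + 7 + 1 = 20*b^3 + 52*b^2 - 59*b + 14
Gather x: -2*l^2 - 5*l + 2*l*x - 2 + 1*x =-2*l^2 - 5*l + x*(2*l + 1) - 2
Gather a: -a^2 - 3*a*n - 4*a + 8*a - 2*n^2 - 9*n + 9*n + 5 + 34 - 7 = -a^2 + a*(4 - 3*n) - 2*n^2 + 32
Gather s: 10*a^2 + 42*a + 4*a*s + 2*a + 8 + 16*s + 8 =10*a^2 + 44*a + s*(4*a + 16) + 16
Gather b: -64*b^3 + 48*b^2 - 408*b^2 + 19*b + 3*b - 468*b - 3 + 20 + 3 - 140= -64*b^3 - 360*b^2 - 446*b - 120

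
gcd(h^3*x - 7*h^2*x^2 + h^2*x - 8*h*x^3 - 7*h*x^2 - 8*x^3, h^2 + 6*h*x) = 1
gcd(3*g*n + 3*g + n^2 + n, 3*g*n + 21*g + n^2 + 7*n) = 3*g + n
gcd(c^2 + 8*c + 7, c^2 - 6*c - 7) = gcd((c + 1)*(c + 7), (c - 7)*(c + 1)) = c + 1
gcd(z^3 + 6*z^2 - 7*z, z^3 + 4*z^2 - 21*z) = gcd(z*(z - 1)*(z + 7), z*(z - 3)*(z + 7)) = z^2 + 7*z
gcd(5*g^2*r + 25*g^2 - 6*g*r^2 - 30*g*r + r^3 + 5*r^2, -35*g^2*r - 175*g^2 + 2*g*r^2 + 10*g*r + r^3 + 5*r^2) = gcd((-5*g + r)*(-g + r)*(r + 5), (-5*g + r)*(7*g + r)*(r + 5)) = -5*g*r - 25*g + r^2 + 5*r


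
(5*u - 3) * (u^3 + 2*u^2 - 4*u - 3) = 5*u^4 + 7*u^3 - 26*u^2 - 3*u + 9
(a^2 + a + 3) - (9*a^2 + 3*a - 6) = -8*a^2 - 2*a + 9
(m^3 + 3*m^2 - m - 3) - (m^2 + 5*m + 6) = m^3 + 2*m^2 - 6*m - 9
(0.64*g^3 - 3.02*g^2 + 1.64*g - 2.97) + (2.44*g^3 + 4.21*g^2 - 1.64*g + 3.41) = 3.08*g^3 + 1.19*g^2 + 0.44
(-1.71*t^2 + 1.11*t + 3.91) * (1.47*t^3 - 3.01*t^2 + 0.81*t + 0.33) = -2.5137*t^5 + 6.7788*t^4 + 1.0215*t^3 - 11.4343*t^2 + 3.5334*t + 1.2903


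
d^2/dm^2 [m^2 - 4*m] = 2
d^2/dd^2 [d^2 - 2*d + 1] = 2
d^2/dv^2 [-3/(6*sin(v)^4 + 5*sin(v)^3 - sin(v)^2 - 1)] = 3*(576*sin(v)^8 + 690*sin(v)^7 - 567*sin(v)^6 - 955*sin(v)^5 - 92*sin(v)^4 + 125*sin(v)^3 - 82*sin(v)^2 - 30*sin(v) + 2)/(6*sin(v)^4 + 5*sin(v)^3 - sin(v)^2 - 1)^3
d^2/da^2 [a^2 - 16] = 2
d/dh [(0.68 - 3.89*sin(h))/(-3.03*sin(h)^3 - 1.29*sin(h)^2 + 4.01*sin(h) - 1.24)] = (-23.5734*sin(h)^3 + 1.1631*sin(h)^2 + 1.7544*sin(h) + 2.0968)*cos(h)/(9.1809*sin(h)^6 + 7.8174*sin(h)^5 - 22.6365*sin(h)^4 - 2.8314*sin(h)^3 + 19.2793*sin(h)^2 - 9.9448*sin(h) + 1.5376)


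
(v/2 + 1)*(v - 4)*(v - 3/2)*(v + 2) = v^4/2 - 3*v^3/4 - 6*v^2 + v + 12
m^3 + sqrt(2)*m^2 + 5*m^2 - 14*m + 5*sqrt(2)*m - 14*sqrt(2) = (m - 2)*(m + 7)*(m + sqrt(2))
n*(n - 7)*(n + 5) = n^3 - 2*n^2 - 35*n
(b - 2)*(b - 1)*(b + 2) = b^3 - b^2 - 4*b + 4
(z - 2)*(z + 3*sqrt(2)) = z^2 - 2*z + 3*sqrt(2)*z - 6*sqrt(2)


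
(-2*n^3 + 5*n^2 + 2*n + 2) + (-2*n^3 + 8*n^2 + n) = -4*n^3 + 13*n^2 + 3*n + 2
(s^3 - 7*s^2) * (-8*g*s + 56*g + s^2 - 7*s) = -8*g*s^4 + 112*g*s^3 - 392*g*s^2 + s^5 - 14*s^4 + 49*s^3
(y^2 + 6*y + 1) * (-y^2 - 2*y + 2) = -y^4 - 8*y^3 - 11*y^2 + 10*y + 2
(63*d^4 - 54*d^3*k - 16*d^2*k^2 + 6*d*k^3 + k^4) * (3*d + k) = 189*d^5 - 99*d^4*k - 102*d^3*k^2 + 2*d^2*k^3 + 9*d*k^4 + k^5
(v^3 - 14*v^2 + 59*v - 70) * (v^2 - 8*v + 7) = v^5 - 22*v^4 + 178*v^3 - 640*v^2 + 973*v - 490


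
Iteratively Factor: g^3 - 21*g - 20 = (g - 5)*(g^2 + 5*g + 4) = (g - 5)*(g + 1)*(g + 4)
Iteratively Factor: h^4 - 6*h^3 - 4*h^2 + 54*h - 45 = (h - 1)*(h^3 - 5*h^2 - 9*h + 45) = (h - 1)*(h + 3)*(h^2 - 8*h + 15) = (h - 5)*(h - 1)*(h + 3)*(h - 3)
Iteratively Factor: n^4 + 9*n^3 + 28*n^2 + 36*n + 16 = (n + 1)*(n^3 + 8*n^2 + 20*n + 16) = (n + 1)*(n + 2)*(n^2 + 6*n + 8) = (n + 1)*(n + 2)^2*(n + 4)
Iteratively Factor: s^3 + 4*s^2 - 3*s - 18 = (s + 3)*(s^2 + s - 6) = (s + 3)^2*(s - 2)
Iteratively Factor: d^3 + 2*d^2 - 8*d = (d)*(d^2 + 2*d - 8) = d*(d + 4)*(d - 2)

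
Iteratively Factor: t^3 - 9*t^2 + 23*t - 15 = (t - 5)*(t^2 - 4*t + 3) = (t - 5)*(t - 1)*(t - 3)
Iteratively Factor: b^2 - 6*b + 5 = (b - 5)*(b - 1)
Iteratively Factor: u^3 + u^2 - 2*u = (u + 2)*(u^2 - u) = u*(u + 2)*(u - 1)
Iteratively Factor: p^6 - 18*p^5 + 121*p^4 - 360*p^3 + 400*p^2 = (p - 4)*(p^5 - 14*p^4 + 65*p^3 - 100*p^2) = (p - 5)*(p - 4)*(p^4 - 9*p^3 + 20*p^2) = (p - 5)^2*(p - 4)*(p^3 - 4*p^2) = p*(p - 5)^2*(p - 4)*(p^2 - 4*p) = p^2*(p - 5)^2*(p - 4)*(p - 4)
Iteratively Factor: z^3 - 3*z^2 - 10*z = (z)*(z^2 - 3*z - 10) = z*(z - 5)*(z + 2)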